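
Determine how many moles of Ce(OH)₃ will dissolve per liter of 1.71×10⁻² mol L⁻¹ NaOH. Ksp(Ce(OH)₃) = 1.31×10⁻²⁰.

Ce(OH)₃(s) ⇌ Ce³⁺(aq) + 3 OH⁻(aq)
OH⁻ is already present at 1.71×10⁻² mol L⁻¹. If s mol/L of Ce(OH)₃ dissolves, [Ce³⁺] = s while [OH⁻] ≈ 1.71×10⁻² mol L⁻¹.
Ksp = [Ce³⁺][OH⁻]^3 = s(1.71×10⁻²)^3
s = 1.31×10⁻²⁰ / (1.71×10⁻²)^3 = 2.62×10⁻¹⁵
s = 2.62×10⁻¹⁵ mol L⁻¹

2.62×10⁻¹⁵ M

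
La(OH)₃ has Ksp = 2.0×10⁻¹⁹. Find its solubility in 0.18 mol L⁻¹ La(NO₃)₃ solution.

La(OH)₃(s) ⇌ La³⁺(aq) + 3 OH⁻(aq)
Let s be the solubility of La(OH)₃ here. The common ion gives [La³⁺] ≈ 0.18 mol L⁻¹, and [OH⁻] = 3s.
Ksp = [La³⁺][OH⁻]^3 = (0.18)(3s)^3
(3s)^3 = 2.0×10⁻¹⁹ / (0.18) = 1.1×10⁻¹⁸
s = 3.5×10⁻⁷ mol L⁻¹

3.5×10⁻⁷ M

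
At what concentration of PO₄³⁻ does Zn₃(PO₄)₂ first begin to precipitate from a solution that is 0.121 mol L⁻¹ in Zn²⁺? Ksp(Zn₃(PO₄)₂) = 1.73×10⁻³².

3.12×10⁻¹⁵ M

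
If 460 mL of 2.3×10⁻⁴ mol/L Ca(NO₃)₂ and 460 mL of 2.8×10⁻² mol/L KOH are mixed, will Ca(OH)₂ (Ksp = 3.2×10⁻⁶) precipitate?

No

Total volume after mixing = 460 + 460 = 920 mL.
[Ca²⁺] = (2.3×10⁻⁴)(460)/920 = 1.2×10⁻⁴ mol/L
[OH⁻] = (2.8×10⁻²)(460)/920 = 1.4×10⁻² mol/L
Q = [Ca²⁺][OH⁻]^2 = 2.3×10⁻⁸
Q < Ksp (2.3×10⁻⁸ vs 3.2×10⁻⁶); the solution remains unsaturated and no precipitate forms.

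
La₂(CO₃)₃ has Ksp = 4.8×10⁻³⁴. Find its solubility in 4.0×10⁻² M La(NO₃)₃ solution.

2.2×10⁻¹¹ M

La₂(CO₃)₃(s) ⇌ 2 La³⁺(aq) + 3 CO₃²⁻(aq)
Let s be the solubility of La₂(CO₃)₃ here. The common ion gives [La³⁺] ≈ 4.0×10⁻² M, and [CO₃²⁻] = 3s.
Ksp = [La³⁺]^2[CO₃²⁻]^3 = (4.0×10⁻²)^2(3s)^3
(3s)^3 = 4.8×10⁻³⁴ / (4.0×10⁻²)^2 = 3.0×10⁻³¹
s = 2.2×10⁻¹¹ M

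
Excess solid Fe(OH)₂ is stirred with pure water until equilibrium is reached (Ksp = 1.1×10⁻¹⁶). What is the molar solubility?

Fe(OH)₂(s) ⇌ Fe²⁺(aq) + 2 OH⁻(aq)
With molar solubility s: [Fe²⁺] = s, [OH⁻] = 2s.
Ksp = [Fe²⁺][OH⁻]^2 = s · (2s)^2 = 4s^3
4s^3 = 1.1×10⁻¹⁶  ⇒  s^3 = 2.8×10⁻¹⁷
s = 3.0×10⁻⁶ mol/L

3.0×10⁻⁶ M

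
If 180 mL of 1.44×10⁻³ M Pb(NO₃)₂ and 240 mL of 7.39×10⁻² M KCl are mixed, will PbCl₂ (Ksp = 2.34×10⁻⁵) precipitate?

No

After mixing, V = 180 mL + 240 mL = 420 mL.
[Pb²⁺] = (1.44×10⁻³)(180)/420 = 6.17×10⁻⁴ M
[Cl⁻] = (7.39×10⁻²)(240)/420 = 4.22×10⁻² M
Q = [Pb²⁺][Cl⁻]^2 = 1.10×10⁻⁶
Q < Ksp (1.10×10⁻⁶ vs 2.34×10⁻⁵); the solution remains unsaturated and no precipitate forms.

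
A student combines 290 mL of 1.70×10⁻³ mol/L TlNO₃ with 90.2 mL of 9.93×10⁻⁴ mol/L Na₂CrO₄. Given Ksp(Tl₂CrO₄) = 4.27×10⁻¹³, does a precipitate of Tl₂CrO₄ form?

Yes

After mixing, V = 290 mL + 90.2 mL = 380.2 mL.
[Tl⁺] = (1.70×10⁻³)(290)/380.2 = 1.30×10⁻³ mol/L
[CrO₄²⁻] = (9.93×10⁻⁴)(90.2)/380.2 = 2.36×10⁻⁴ mol/L
Q = [Tl⁺]^2[CrO₄²⁻] = 3.96×10⁻¹⁰
Since Q (3.96×10⁻¹⁰) exceeds Ksp (4.27×10⁻¹³), Tl₂CrO₄ will precipitate.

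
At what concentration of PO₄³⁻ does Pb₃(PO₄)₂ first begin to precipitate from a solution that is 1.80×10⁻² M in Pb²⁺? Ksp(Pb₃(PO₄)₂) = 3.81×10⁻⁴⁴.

Precipitation begins when Q = Ksp.
Pb₃(PO₄)₂(s) ⇌ 3 Pb²⁺(aq) + 2 PO₄³⁻(aq)
Ksp = [Pb²⁺]^3[PO₄³⁻]^2 = [PO₄³⁻]^2(1.80×10⁻²)^3
[PO₄³⁻]^2 = 3.81×10⁻⁴⁴ / (1.80×10⁻²)^3 = 6.53×10⁻³⁹
[PO₄³⁻] = 8.08×10⁻²⁰ M

8.08×10⁻²⁰ M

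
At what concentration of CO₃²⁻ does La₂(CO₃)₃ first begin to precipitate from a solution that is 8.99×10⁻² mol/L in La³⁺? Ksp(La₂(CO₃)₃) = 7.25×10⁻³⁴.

The threshold for precipitation is Q = Ksp.
La₂(CO₃)₃(s) ⇌ 2 La³⁺(aq) + 3 CO₃²⁻(aq)
Ksp = [La³⁺]^2[CO₃²⁻]^3 = [CO₃²⁻]^3(8.99×10⁻²)^2
[CO₃²⁻]^3 = 7.25×10⁻³⁴ / (8.99×10⁻²)^2 = 8.97×10⁻³²
[CO₃²⁻] = 4.48×10⁻¹¹ mol/L

4.48×10⁻¹¹ M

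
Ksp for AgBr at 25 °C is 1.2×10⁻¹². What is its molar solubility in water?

1.1×10⁻⁶ M

AgBr(s) ⇌ Ag⁺(aq) + Br⁻(aq)
For each mole of AgBr that dissolves per liter, [Ag⁺] = s and [Br⁻] = s; let s denote this solubility.
Ksp = [Ag⁺][Br⁻] = s · s = s^2
s^2 = 1.2×10⁻¹²
Taking the 2nd root, s = 1.1×10⁻⁶ M.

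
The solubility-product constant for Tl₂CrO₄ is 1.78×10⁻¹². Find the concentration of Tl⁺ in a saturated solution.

1.53×10⁻⁴ M

Tl₂CrO₄(s) ⇌ 2 Tl⁺(aq) + CrO₄²⁻(aq)
Call the molar solubility s, so that [Tl⁺] = 2s and [CrO₄²⁻] = s.
Ksp = [Tl⁺]^2[CrO₄²⁻] = (2s)^2 · s = 4s^3 = 1.78×10⁻¹²
s = 7.63×10⁻⁵ M
[Tl⁺] = 2s = 1.53×10⁻⁴ M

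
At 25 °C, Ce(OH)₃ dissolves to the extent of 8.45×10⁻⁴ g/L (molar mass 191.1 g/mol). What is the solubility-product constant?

Ksp = 1.03×10⁻²⁰

Convert to molarity: s = 8.45×10⁻⁴ / 191.1 = 4.4218×10⁻⁶ mol/L
Ce(OH)₃(s) ⇌ Ce³⁺(aq) + 3 OH⁻(aq)
Let s be the molar solubility. Then [Ce³⁺] = s and [OH⁻] = 3s.
Ksp = [Ce³⁺][OH⁻]^3 = s · (3s)^3 = 27s^4
Ksp = 27 × (4.4218×10⁻⁶)^4 = 1.03×10⁻²⁰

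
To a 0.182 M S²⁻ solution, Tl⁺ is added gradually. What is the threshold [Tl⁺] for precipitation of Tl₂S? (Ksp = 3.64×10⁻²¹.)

1.41×10⁻¹⁰ M

Each salt precipitates once Q = Ksp for that salt.
Tl₂S(s) ⇌ 2 Tl⁺(aq) + S²⁻(aq)
Ksp = [Tl⁺]^2[S²⁻] = [Tl⁺]^2(0.182)
[Tl⁺]^2 = 3.64×10⁻²¹ / (0.182) = 2.00×10⁻²⁰
[Tl⁺] = 1.41×10⁻¹⁰ M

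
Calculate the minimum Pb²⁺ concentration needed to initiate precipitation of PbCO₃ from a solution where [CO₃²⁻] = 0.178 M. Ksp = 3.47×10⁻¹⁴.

1.95×10⁻¹³ M

Each salt precipitates once Q = Ksp for that salt.
PbCO₃(s) ⇌ Pb²⁺(aq) + CO₃²⁻(aq)
Ksp = [Pb²⁺][CO₃²⁻] = [Pb²⁺](0.178)
[Pb²⁺] = 3.47×10⁻¹⁴ / (0.178) = 1.95×10⁻¹³
[Pb²⁺] = 1.95×10⁻¹³ M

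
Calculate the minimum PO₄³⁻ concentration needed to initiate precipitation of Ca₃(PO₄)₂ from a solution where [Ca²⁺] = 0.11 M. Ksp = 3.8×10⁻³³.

1.7×10⁻¹⁵ M

Precipitation begins when Q = Ksp.
Ca₃(PO₄)₂(s) ⇌ 3 Ca²⁺(aq) + 2 PO₄³⁻(aq)
Ksp = [Ca²⁺]^3[PO₄³⁻]^2 = [PO₄³⁻]^2(0.11)^3
[PO₄³⁻]^2 = 3.8×10⁻³³ / (0.11)^3 = 2.9×10⁻³⁰
[PO₄³⁻] = 1.7×10⁻¹⁵ M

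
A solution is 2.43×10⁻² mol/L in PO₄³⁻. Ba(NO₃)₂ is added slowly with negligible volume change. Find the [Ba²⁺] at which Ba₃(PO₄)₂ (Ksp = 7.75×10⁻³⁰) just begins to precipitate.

2.36×10⁻⁹ M

Each salt precipitates once Q = Ksp for that salt.
Ba₃(PO₄)₂(s) ⇌ 3 Ba²⁺(aq) + 2 PO₄³⁻(aq)
Ksp = [Ba²⁺]^3[PO₄³⁻]^2 = [Ba²⁺]^3(2.43×10⁻²)^2
[Ba²⁺]^3 = 7.75×10⁻³⁰ / (2.43×10⁻²)^2 = 1.31×10⁻²⁶
[Ba²⁺] = 2.36×10⁻⁹ mol/L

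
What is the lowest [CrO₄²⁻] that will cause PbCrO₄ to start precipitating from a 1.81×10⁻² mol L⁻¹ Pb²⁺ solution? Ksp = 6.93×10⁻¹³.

3.83×10⁻¹¹ M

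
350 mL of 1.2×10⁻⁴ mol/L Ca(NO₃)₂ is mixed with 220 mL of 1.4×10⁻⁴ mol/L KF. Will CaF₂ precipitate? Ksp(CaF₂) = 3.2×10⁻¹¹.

No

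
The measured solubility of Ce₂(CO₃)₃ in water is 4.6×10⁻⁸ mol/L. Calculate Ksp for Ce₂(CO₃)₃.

Ce₂(CO₃)₃(s) ⇌ 2 Ce³⁺(aq) + 3 CO₃²⁻(aq)
Call the molar solubility s, so that [Ce³⁺] = 2s and [CO₃²⁻] = 3s.
Ksp = [Ce³⁺]^2[CO₃²⁻]^3 = (2s)^2 · (3s)^3 = 108s^5
Ksp = 108 × (4.6×10⁻⁸)^5 = 2.2×10⁻³⁵

Ksp = 2.2×10⁻³⁵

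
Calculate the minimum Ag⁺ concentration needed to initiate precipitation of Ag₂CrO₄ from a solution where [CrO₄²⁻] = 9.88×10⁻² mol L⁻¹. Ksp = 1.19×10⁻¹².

Precipitation begins when Q = Ksp.
Ag₂CrO₄(s) ⇌ 2 Ag⁺(aq) + CrO₄²⁻(aq)
Ksp = [Ag⁺]^2[CrO₄²⁻] = [Ag⁺]^2(9.88×10⁻²)
[Ag⁺]^2 = 1.19×10⁻¹² / (9.88×10⁻²) = 1.20×10⁻¹¹
[Ag⁺] = 3.47×10⁻⁶ mol L⁻¹

3.47×10⁻⁶ M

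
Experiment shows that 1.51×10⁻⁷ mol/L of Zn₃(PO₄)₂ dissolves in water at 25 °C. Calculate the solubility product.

Ksp = 8.48×10⁻³³

Zn₃(PO₄)₂(s) ⇌ 3 Zn²⁺(aq) + 2 PO₄³⁻(aq)
For each mole of Zn₃(PO₄)₂ that dissolves per liter, [Zn²⁺] = 3s and [PO₄³⁻] = 2s; let s denote this solubility.
Ksp = [Zn²⁺]^3[PO₄³⁻]^2 = (3s)^3 · (2s)^2 = 108s^5
Ksp = 108 × (1.51×10⁻⁷)^5 = 8.48×10⁻³³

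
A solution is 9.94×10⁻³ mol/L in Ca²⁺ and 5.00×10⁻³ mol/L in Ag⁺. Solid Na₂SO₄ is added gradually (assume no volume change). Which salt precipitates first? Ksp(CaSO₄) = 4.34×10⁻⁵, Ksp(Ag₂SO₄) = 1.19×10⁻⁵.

The threshold for precipitation is Q = Ksp.
For CaSO₄: [SO₄²⁻] = (Ksp/[Ca²⁺]) = 4.37×10⁻³ mol/L
For Ag₂SO₄: [SO₄²⁻] = (Ksp/[Ag⁺]^2) = 0.476 mol/L
CaSO₄ requires the lower [SO₄²⁻], so it precipitates first.

CaSO₄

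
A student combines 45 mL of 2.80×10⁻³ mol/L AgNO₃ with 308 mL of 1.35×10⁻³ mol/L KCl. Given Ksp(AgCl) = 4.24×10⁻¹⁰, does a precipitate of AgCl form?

Yes

Total volume after mixing = 45 + 308 = 353 mL.
[Ag⁺] = (2.80×10⁻³)(45)/353 = 3.57×10⁻⁴ mol/L
[Cl⁻] = (1.35×10⁻³)(308)/353 = 1.18×10⁻³ mol/L
Q = [Ag⁺][Cl⁻] = 4.20×10⁻⁷
Because Q > Ksp (4.20×10⁻⁷ vs 4.24×10⁻¹⁰), a precipitate of AgCl forms.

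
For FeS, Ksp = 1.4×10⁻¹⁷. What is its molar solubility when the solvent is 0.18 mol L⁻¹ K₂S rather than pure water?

7.8×10⁻¹⁷ M

FeS(s) ⇌ Fe²⁺(aq) + S²⁻(aq)
With S²⁻ already at 0.18 mol L⁻¹ and s small, take [S²⁻] ≈ 0.18 mol L⁻¹ and [Fe²⁺] = s.
Ksp = [Fe²⁺][S²⁻] = s(0.18)
s = 1.4×10⁻¹⁷ / (0.18) = 7.8×10⁻¹⁷
s = 7.8×10⁻¹⁷ mol L⁻¹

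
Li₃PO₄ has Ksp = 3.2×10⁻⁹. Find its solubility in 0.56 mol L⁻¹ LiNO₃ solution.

Li₃PO₄(s) ⇌ 3 Li⁺(aq) + PO₄³⁻(aq)
Let s be the solubility of Li₃PO₄ here. The common ion gives [Li⁺] ≈ 0.56 mol L⁻¹, and [PO₄³⁻] = s.
Ksp = [Li⁺]^3[PO₄³⁻] = (0.56)^3s
s = 3.2×10⁻⁹ / (0.56)^3 = 1.8×10⁻⁸
s = 1.8×10⁻⁸ mol L⁻¹

1.8×10⁻⁸ M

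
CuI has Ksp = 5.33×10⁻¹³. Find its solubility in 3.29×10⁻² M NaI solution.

1.62×10⁻¹¹ M

CuI(s) ⇌ Cu⁺(aq) + I⁻(aq)
I⁻ is already present at 3.29×10⁻² M. If s mol/L of CuI dissolves, [Cu⁺] = s while [I⁻] ≈ 3.29×10⁻² M.
Ksp = [Cu⁺][I⁻] = s(3.29×10⁻²)
s = 5.33×10⁻¹³ / (3.29×10⁻²) = 1.62×10⁻¹¹
s = 1.62×10⁻¹¹ M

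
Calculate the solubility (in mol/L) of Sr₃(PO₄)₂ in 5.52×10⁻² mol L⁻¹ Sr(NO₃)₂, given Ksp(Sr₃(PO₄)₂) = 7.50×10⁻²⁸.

Sr₃(PO₄)₂(s) ⇌ 3 Sr²⁺(aq) + 2 PO₄³⁻(aq)
Let s be the solubility of Sr₃(PO₄)₂ here. The common ion gives [Sr²⁺] ≈ 5.52×10⁻² mol L⁻¹, and [PO₄³⁻] = 2s.
Ksp = [Sr²⁺]^3[PO₄³⁻]^2 = (5.52×10⁻²)^3(2s)^2
(2s)^2 = 7.50×10⁻²⁸ / (5.52×10⁻²)^3 = 4.46×10⁻²⁴
s = 1.06×10⁻¹² mol L⁻¹

1.06×10⁻¹² M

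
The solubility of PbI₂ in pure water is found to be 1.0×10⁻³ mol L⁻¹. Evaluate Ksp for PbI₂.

Ksp = 4.0×10⁻⁹

PbI₂(s) ⇌ Pb²⁺(aq) + 2 I⁻(aq)
If s mol/L of PbI₂ dissolves, [Pb²⁺] = s and [I⁻] = 2s.
Ksp = [Pb²⁺][I⁻]^2 = s · (2s)^2 = 4s^3
Ksp = 4 × (1.0×10⁻³)^3 = 4.0×10⁻⁹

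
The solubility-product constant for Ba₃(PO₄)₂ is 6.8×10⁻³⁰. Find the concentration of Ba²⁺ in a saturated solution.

Ba₃(PO₄)₂(s) ⇌ 3 Ba²⁺(aq) + 2 PO₄³⁻(aq)
If s mol/L of Ba₃(PO₄)₂ dissolves, [Ba²⁺] = 3s and [PO₄³⁻] = 2s.
Ksp = [Ba²⁺]^3[PO₄³⁻]^2 = (3s)^3 · (2s)^2 = 108s^5 = 6.8×10⁻³⁰
s = 5.8×10⁻⁷ mol/L
[Ba²⁺] = 3s = 1.7×10⁻⁶ mol/L

1.7×10⁻⁶ M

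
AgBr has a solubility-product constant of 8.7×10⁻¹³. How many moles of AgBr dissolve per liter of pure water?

9.3×10⁻⁷ M

AgBr(s) ⇌ Ag⁺(aq) + Br⁻(aq)
With molar solubility s: [Ag⁺] = s, [Br⁻] = s.
Ksp = [Ag⁺][Br⁻] = s · s = s^2
s^2 = 8.7×10⁻¹³
s = (8.7×10⁻¹³)^(1/2) = 9.3×10⁻⁷ mol L⁻¹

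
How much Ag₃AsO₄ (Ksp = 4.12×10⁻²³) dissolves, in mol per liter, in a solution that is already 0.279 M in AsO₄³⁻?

Ag₃AsO₄(s) ⇌ 3 Ag⁺(aq) + AsO₄³⁻(aq)
With AsO₄³⁻ already at 0.279 M and s small, take [AsO₄³⁻] ≈ 0.279 M and [Ag⁺] = 3s.
Ksp = [Ag⁺]^3[AsO₄³⁻] = (3s)^3(0.279)
(3s)^3 = 4.12×10⁻²³ / (0.279) = 1.48×10⁻²²
s = 1.76×10⁻⁸ M

1.76×10⁻⁸ M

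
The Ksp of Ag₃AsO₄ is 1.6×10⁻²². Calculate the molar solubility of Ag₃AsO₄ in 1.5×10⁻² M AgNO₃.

Ag₃AsO₄(s) ⇌ 3 Ag⁺(aq) + AsO₄³⁻(aq)
Let s be the solubility of Ag₃AsO₄ here. The common ion gives [Ag⁺] ≈ 1.5×10⁻² M, and [AsO₄³⁻] = s.
Ksp = [Ag⁺]^3[AsO₄³⁻] = (1.5×10⁻²)^3s
s = 1.6×10⁻²² / (1.5×10⁻²)^3 = 4.7×10⁻¹⁷
s = 4.7×10⁻¹⁷ M

4.7×10⁻¹⁷ M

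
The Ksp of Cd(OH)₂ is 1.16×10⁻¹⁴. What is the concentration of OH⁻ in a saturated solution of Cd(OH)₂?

Cd(OH)₂(s) ⇌ Cd²⁺(aq) + 2 OH⁻(aq)
Call the molar solubility s, so that [Cd²⁺] = s and [OH⁻] = 2s.
Ksp = [Cd²⁺][OH⁻]^2 = s · (2s)^2 = 4s^3 = 1.16×10⁻¹⁴
s = 1.43×10⁻⁵ M
[OH⁻] = 2s = 2.85×10⁻⁵ M

2.85×10⁻⁵ M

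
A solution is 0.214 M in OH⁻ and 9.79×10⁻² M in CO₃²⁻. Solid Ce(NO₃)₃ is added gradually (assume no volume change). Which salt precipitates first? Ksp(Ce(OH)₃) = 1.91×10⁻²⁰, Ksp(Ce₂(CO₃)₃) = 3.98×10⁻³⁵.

Precipitation begins when Q = Ksp.
For Ce(OH)₃: [Ce³⁺] = (Ksp/[OH⁻]^3) = 1.95×10⁻¹⁸ M
For Ce₂(CO₃)₃: [Ce³⁺] = (Ksp/[CO₃²⁻]^3)^(1/2) = 2.06×10⁻¹⁶ M
The smaller threshold [Ce³⁺] is reached first, so Ce(OH)₃ precipitates first.

Ce(OH)₃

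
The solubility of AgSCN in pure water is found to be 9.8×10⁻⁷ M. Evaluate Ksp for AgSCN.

AgSCN(s) ⇌ Ag⁺(aq) + SCN⁻(aq)
For each mole of AgSCN that dissolves per liter, [Ag⁺] = s and [SCN⁻] = s; let s denote this solubility.
Ksp = [Ag⁺][SCN⁻] = s · s = s^2
Ksp = (9.8×10⁻⁷)^2 = 9.6×10⁻¹³

Ksp = 9.6×10⁻¹³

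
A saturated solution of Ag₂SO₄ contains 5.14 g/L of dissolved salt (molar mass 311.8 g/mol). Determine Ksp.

Ksp = 1.79×10⁻⁵

s = (5.14 g L⁻¹)/(311.8 g mol⁻¹) = 1.6485×10⁻² M
Ag₂SO₄(s) ⇌ 2 Ag⁺(aq) + SO₄²⁻(aq)
With molar solubility s: [Ag⁺] = 2s, [SO₄²⁻] = s.
Ksp = [Ag⁺]^2[SO₄²⁻] = (2s)^2 · s = 4s^3
Ksp = 4 × (1.6485×10⁻²)^3 = 1.79×10⁻⁵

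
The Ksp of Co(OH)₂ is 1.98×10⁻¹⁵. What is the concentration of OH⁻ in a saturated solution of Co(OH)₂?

Co(OH)₂(s) ⇌ Co²⁺(aq) + 2 OH⁻(aq)
Let s be the molar solubility. Then [Co²⁺] = s and [OH⁻] = 2s.
Ksp = [Co²⁺][OH⁻]^2 = s · (2s)^2 = 4s^3 = 1.98×10⁻¹⁵
s = 7.91×10⁻⁶ mol L⁻¹
[OH⁻] = 2s = 1.58×10⁻⁵ mol L⁻¹

1.58×10⁻⁵ M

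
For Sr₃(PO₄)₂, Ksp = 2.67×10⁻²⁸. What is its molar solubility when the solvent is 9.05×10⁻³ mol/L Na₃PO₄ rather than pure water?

Sr₃(PO₄)₂(s) ⇌ 3 Sr²⁺(aq) + 2 PO₄³⁻(aq)
With PO₄³⁻ already at 9.05×10⁻³ mol/L and s small, take [PO₄³⁻] ≈ 9.05×10⁻³ mol/L and [Sr²⁺] = 3s.
Ksp = [Sr²⁺]^3[PO₄³⁻]^2 = (3s)^3(9.05×10⁻³)^2
(3s)^3 = 2.67×10⁻²⁸ / (9.05×10⁻³)^2 = 3.26×10⁻²⁴
s = 4.94×10⁻⁹ mol/L

4.94×10⁻⁹ M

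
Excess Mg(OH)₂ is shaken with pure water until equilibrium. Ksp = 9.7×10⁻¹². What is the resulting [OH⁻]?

Mg(OH)₂(s) ⇌ Mg²⁺(aq) + 2 OH⁻(aq)
For each mole of Mg(OH)₂ that dissolves per liter, [Mg²⁺] = s and [OH⁻] = 2s; let s denote this solubility.
Ksp = [Mg²⁺][OH⁻]^2 = s · (2s)^2 = 4s^3 = 9.7×10⁻¹²
s = 1.3×10⁻⁴ mol L⁻¹
[OH⁻] = 2s = 2.7×10⁻⁴ mol L⁻¹

2.7×10⁻⁴ M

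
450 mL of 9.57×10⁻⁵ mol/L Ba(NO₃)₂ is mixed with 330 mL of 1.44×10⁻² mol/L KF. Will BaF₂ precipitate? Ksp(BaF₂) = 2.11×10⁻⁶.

Total volume after mixing = 450 + 330 = 780 mL.
[Ba²⁺] = (9.57×10⁻⁵)(450)/780 = 5.52×10⁻⁵ mol/L
[F⁻] = (1.44×10⁻²)(330)/780 = 6.09×10⁻³ mol/L
Q = [Ba²⁺][F⁻]^2 = 2.05×10⁻⁹
Since Q (2.05×10⁻⁹) is less than Ksp (2.11×10⁻⁶), no BaF₂ precipitates.

No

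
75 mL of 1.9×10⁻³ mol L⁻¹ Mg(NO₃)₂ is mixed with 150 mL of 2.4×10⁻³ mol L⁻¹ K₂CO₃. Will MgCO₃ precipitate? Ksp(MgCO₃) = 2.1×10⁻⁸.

Total volume after mixing = 75 + 150 = 225 mL.
[Mg²⁺] = (1.9×10⁻³)(75)/225 = 6.3×10⁻⁴ mol L⁻¹
[CO₃²⁻] = (2.4×10⁻³)(150)/225 = 1.6×10⁻³ mol L⁻¹
Q = [Mg²⁺][CO₃²⁻] = 1.0×10⁻⁶
Because Q > Ksp (1.0×10⁻⁶ vs 2.1×10⁻⁸), a precipitate of MgCO₃ forms.

Yes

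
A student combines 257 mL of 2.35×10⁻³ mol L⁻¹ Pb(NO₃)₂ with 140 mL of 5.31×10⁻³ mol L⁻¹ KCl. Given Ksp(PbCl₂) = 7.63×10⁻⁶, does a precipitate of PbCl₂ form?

The combined volume is 397 mL.
[Pb²⁺] = (2.35×10⁻³)(257)/397 = 1.52×10⁻³ mol L⁻¹
[Cl⁻] = (5.31×10⁻³)(140)/397 = 1.87×10⁻³ mol L⁻¹
Q = [Pb²⁺][Cl⁻]^2 = 5.33×10⁻⁹
Q = 5.33×10⁻⁹ < Ksp = 7.63×10⁻⁶, so the solution is unsaturated and no precipitate forms.

No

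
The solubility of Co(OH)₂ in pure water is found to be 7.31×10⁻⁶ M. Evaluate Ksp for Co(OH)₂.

Ksp = 1.56×10⁻¹⁵

Co(OH)₂(s) ⇌ Co²⁺(aq) + 2 OH⁻(aq)
For each mole of Co(OH)₂ that dissolves per liter, [Co²⁺] = s and [OH⁻] = 2s; let s denote this solubility.
Ksp = [Co²⁺][OH⁻]^2 = s · (2s)^2 = 4s^3
Ksp = 4 × (7.31×10⁻⁶)^3 = 1.56×10⁻¹⁵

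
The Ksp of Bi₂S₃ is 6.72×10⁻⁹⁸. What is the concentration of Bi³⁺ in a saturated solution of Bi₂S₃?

Bi₂S₃(s) ⇌ 2 Bi³⁺(aq) + 3 S²⁻(aq)
With molar solubility s: [Bi³⁺] = 2s, [S²⁻] = 3s.
Ksp = [Bi³⁺]^2[S²⁻]^3 = (2s)^2 · (3s)^3 = 108s^5 = 6.72×10⁻⁹⁸
s = 1.44×10⁻²⁰ mol L⁻¹
[Bi³⁺] = 2s = 2.88×10⁻²⁰ mol L⁻¹

2.88×10⁻²⁰ M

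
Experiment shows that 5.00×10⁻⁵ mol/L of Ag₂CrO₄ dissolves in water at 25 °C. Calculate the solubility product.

Ag₂CrO₄(s) ⇌ 2 Ag⁺(aq) + CrO₄²⁻(aq)
With molar solubility s: [Ag⁺] = 2s, [CrO₄²⁻] = s.
Ksp = [Ag⁺]^2[CrO₄²⁻] = (2s)^2 · s = 4s^3
Ksp = 4 × (5.00×10⁻⁵)^3 = 5.00×10⁻¹³

Ksp = 5.00×10⁻¹³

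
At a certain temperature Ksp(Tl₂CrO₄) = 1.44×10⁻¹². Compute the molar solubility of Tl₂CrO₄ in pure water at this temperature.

7.11×10⁻⁵ M

Tl₂CrO₄(s) ⇌ 2 Tl⁺(aq) + CrO₄²⁻(aq)
Call the molar solubility s, so that [Tl⁺] = 2s and [CrO₄²⁻] = s.
Ksp = [Tl⁺]^2[CrO₄²⁻] = (2s)^2 · s = 4s^3
4s^3 = 1.44×10⁻¹²  ⇒  s^3 = 3.60×10⁻¹³
Taking the 3rd root, s = 7.11×10⁻⁵ mol L⁻¹.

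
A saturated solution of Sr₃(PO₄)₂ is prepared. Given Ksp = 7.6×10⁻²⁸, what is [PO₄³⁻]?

3.0×10⁻⁶ M

Sr₃(PO₄)₂(s) ⇌ 3 Sr²⁺(aq) + 2 PO₄³⁻(aq)
Call the molar solubility s, so that [Sr²⁺] = 3s and [PO₄³⁻] = 2s.
Ksp = [Sr²⁺]^3[PO₄³⁻]^2 = (3s)^3 · (2s)^2 = 108s^5 = 7.6×10⁻²⁸
s = 1.5×10⁻⁶ mol L⁻¹
[PO₄³⁻] = 2s = 3.0×10⁻⁶ mol L⁻¹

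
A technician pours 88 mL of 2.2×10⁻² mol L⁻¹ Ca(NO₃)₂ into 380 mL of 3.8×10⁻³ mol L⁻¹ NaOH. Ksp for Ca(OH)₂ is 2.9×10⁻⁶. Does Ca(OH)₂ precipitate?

No

The combined volume is 468 mL.
[Ca²⁺] = (2.2×10⁻²)(88)/468 = 4.1×10⁻³ mol L⁻¹
[OH⁻] = (3.8×10⁻³)(380)/468 = 3.1×10⁻³ mol L⁻¹
Q = [Ca²⁺][OH⁻]^2 = 3.9×10⁻⁸
Since Q (3.9×10⁻⁸) is less than Ksp (2.9×10⁻⁶), no Ca(OH)₂ precipitates.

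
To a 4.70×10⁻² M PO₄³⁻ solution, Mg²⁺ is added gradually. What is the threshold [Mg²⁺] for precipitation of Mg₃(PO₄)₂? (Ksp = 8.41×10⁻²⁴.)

1.56×10⁻⁷ M

A salt starts to precipitate once the ion product Q reaches its Ksp.
Mg₃(PO₄)₂(s) ⇌ 3 Mg²⁺(aq) + 2 PO₄³⁻(aq)
Ksp = [Mg²⁺]^3[PO₄³⁻]^2 = [Mg²⁺]^3(4.70×10⁻²)^2
[Mg²⁺]^3 = 8.41×10⁻²⁴ / (4.70×10⁻²)^2 = 3.81×10⁻²¹
[Mg²⁺] = 1.56×10⁻⁷ M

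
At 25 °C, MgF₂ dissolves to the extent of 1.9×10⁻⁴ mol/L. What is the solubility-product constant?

MgF₂(s) ⇌ Mg²⁺(aq) + 2 F⁻(aq)
For each mole of MgF₂ that dissolves per liter, [Mg²⁺] = s and [F⁻] = 2s; let s denote this solubility.
Ksp = [Mg²⁺][F⁻]^2 = s · (2s)^2 = 4s^3
Ksp = 4 × (1.9×10⁻⁴)^3 = 2.7×10⁻¹¹

Ksp = 2.7×10⁻¹¹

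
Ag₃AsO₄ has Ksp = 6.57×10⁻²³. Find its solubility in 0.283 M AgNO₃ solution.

Ag₃AsO₄(s) ⇌ 3 Ag⁺(aq) + AsO₄³⁻(aq)
The solution already contains Ag⁺ at 0.283 M. Let s be the molar solubility of Ag₃AsO₄.
[Ag⁺] ≈ 0.283 M (common ion dominates); [AsO₄³⁻] = s.
Ksp = [Ag⁺]^3[AsO₄³⁻] = (0.283)^3s
s = 6.57×10⁻²³ / (0.283)^3 = 2.90×10⁻²¹
s = 2.90×10⁻²¹ M

2.90×10⁻²¹ M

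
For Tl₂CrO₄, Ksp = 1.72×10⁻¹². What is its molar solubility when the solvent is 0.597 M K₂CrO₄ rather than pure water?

8.49×10⁻⁷ M

Tl₂CrO₄(s) ⇌ 2 Tl⁺(aq) + CrO₄²⁻(aq)
CrO₄²⁻ is already present at 0.597 M. If s mol/L of Tl₂CrO₄ dissolves, [Tl⁺] = 2s while [CrO₄²⁻] ≈ 0.597 M.
Ksp = [Tl⁺]^2[CrO₄²⁻] = (2s)^2(0.597)
(2s)^2 = 1.72×10⁻¹² / (0.597) = 2.88×10⁻¹²
s = 8.49×10⁻⁷ M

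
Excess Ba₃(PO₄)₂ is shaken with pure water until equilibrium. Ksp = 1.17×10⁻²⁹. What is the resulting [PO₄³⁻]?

1.28×10⁻⁶ M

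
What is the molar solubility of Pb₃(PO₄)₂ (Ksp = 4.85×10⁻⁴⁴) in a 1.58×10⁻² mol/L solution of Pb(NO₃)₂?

Pb₃(PO₄)₂(s) ⇌ 3 Pb²⁺(aq) + 2 PO₄³⁻(aq)
With Pb²⁺ already at 1.58×10⁻² mol/L and s small, take [Pb²⁺] ≈ 1.58×10⁻² mol/L and [PO₄³⁻] = 2s.
Ksp = [Pb²⁺]^3[PO₄³⁻]^2 = (1.58×10⁻²)^3(2s)^2
(2s)^2 = 4.85×10⁻⁴⁴ / (1.58×10⁻²)^3 = 1.23×10⁻³⁸
s = 5.54×10⁻²⁰ mol/L

5.54×10⁻²⁰ M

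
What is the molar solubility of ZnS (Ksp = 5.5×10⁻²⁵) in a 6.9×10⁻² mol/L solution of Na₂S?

8.0×10⁻²⁴ M

ZnS(s) ⇌ Zn²⁺(aq) + S²⁻(aq)
The solution already contains S²⁻ at 6.9×10⁻² mol/L. Let s be the molar solubility of ZnS.
[S²⁻] ≈ 6.9×10⁻² mol/L (common ion dominates); [Zn²⁺] = s.
Ksp = [Zn²⁺][S²⁻] = s(6.9×10⁻²)
s = 5.5×10⁻²⁵ / (6.9×10⁻²) = 8.0×10⁻²⁴
s = 8.0×10⁻²⁴ mol/L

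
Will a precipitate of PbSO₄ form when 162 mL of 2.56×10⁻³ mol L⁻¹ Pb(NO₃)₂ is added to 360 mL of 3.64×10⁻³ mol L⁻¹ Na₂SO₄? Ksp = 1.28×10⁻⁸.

Total volume after mixing = 162 + 360 = 522 mL.
[Pb²⁺] = (2.56×10⁻³)(162)/522 = 7.94×10⁻⁴ mol L⁻¹
[SO₄²⁻] = (3.64×10⁻³)(360)/522 = 2.51×10⁻³ mol L⁻¹
Q = [Pb²⁺][SO₄²⁻] = 1.99×10⁻⁶
Q = 1.99×10⁻⁶ > Ksp = 1.28×10⁻⁸, so the solution is supersaturated and PbSO₄ precipitates.

Yes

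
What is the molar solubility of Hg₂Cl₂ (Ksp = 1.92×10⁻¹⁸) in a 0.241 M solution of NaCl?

3.31×10⁻¹⁷ M

Hg₂Cl₂(s) ⇌ Hg₂²⁺(aq) + 2 Cl⁻(aq)
Let s be the solubility of Hg₂Cl₂ here. The common ion gives [Cl⁻] ≈ 0.241 M, and [Hg₂²⁺] = s.
Ksp = [Hg₂²⁺][Cl⁻]^2 = s(0.241)^2
s = 1.92×10⁻¹⁸ / (0.241)^2 = 3.31×10⁻¹⁷
s = 3.31×10⁻¹⁷ M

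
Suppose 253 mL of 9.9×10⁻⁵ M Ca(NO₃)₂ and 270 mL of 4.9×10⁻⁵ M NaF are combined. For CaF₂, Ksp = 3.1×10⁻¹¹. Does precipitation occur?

No

Total volume after mixing = 253 + 270 = 523 mL.
[Ca²⁺] = (9.9×10⁻⁵)(253)/523 = 4.8×10⁻⁵ M
[F⁻] = (4.9×10⁻⁵)(270)/523 = 2.5×10⁻⁵ M
Q = [Ca²⁺][F⁻]^2 = 3.1×10⁻¹⁴
Q = 3.1×10⁻¹⁴ < Ksp = 3.1×10⁻¹¹, so the solution is unsaturated and no precipitate forms.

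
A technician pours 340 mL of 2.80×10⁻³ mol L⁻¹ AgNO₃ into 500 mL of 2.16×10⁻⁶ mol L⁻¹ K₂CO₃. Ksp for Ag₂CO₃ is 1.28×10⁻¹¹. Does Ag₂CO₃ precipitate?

No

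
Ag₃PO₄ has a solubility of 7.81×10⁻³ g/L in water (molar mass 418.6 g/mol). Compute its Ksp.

Ksp = 3.27×10⁻¹⁸

s = (7.81×10⁻³ g L⁻¹)/(418.6 g mol⁻¹) = 1.8657×10⁻⁵ M
Ag₃PO₄(s) ⇌ 3 Ag⁺(aq) + PO₄³⁻(aq)
For each mole of Ag₃PO₄ that dissolves per liter, [Ag⁺] = 3s and [PO₄³⁻] = s; let s denote this solubility.
Ksp = [Ag⁺]^3[PO₄³⁻] = (3s)^3 · s = 27s^4
Ksp = 27 × (1.8657×10⁻⁵)^4 = 3.27×10⁻¹⁸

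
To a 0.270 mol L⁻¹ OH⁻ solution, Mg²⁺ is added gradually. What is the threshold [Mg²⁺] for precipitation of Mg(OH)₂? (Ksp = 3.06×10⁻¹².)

4.20×10⁻¹¹ M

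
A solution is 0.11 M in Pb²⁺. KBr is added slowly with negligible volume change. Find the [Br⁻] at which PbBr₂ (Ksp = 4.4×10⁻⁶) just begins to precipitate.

6.3×10⁻³ M

Precipitation begins when Q = Ksp.
PbBr₂(s) ⇌ Pb²⁺(aq) + 2 Br⁻(aq)
Ksp = [Pb²⁺][Br⁻]^2 = [Br⁻]^2(0.11)
[Br⁻]^2 = 4.4×10⁻⁶ / (0.11) = 4.0×10⁻⁵
[Br⁻] = 6.3×10⁻³ M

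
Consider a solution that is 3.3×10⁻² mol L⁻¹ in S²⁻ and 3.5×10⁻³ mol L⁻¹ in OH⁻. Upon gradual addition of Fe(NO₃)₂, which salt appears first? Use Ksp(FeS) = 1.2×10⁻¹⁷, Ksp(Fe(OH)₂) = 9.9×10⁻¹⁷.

A salt starts to precipitate once the ion product Q reaches its Ksp.
For FeS: [Fe²⁺] = (Ksp/[S²⁻]) = 3.6×10⁻¹⁶ mol L⁻¹
For Fe(OH)₂: [Fe²⁺] = (Ksp/[OH⁻]^2) = 8.1×10⁻¹² mol L⁻¹
Since FeS needs less Fe²⁺ to reach saturation, it precipitates first.

FeS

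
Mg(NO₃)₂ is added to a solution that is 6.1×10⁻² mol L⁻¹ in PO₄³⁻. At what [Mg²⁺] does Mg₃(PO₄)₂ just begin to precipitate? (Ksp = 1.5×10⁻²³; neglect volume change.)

1.6×10⁻⁷ M

A salt starts to precipitate once the ion product Q reaches its Ksp.
Mg₃(PO₄)₂(s) ⇌ 3 Mg²⁺(aq) + 2 PO₄³⁻(aq)
Ksp = [Mg²⁺]^3[PO₄³⁻]^2 = [Mg²⁺]^3(6.1×10⁻²)^2
[Mg²⁺]^3 = 1.5×10⁻²³ / (6.1×10⁻²)^2 = 4.0×10⁻²¹
[Mg²⁺] = 1.6×10⁻⁷ mol L⁻¹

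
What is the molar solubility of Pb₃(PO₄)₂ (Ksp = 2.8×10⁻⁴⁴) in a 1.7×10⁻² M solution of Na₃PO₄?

Pb₃(PO₄)₂(s) ⇌ 3 Pb²⁺(aq) + 2 PO₄³⁻(aq)
With PO₄³⁻ already at 1.7×10⁻² M and s small, take [PO₄³⁻] ≈ 1.7×10⁻² M and [Pb²⁺] = 3s.
Ksp = [Pb²⁺]^3[PO₄³⁻]^2 = (3s)^3(1.7×10⁻²)^2
(3s)^3 = 2.8×10⁻⁴⁴ / (1.7×10⁻²)^2 = 9.7×10⁻⁴¹
s = 1.5×10⁻¹⁴ M

1.5×10⁻¹⁴ M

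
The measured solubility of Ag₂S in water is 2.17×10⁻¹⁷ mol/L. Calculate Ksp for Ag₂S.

Ksp = 4.09×10⁻⁵⁰

Ag₂S(s) ⇌ 2 Ag⁺(aq) + S²⁻(aq)
For each mole of Ag₂S that dissolves per liter, [Ag⁺] = 2s and [S²⁻] = s; let s denote this solubility.
Ksp = [Ag⁺]^2[S²⁻] = (2s)^2 · s = 4s^3
Ksp = 4 × (2.17×10⁻¹⁷)^3 = 4.09×10⁻⁵⁰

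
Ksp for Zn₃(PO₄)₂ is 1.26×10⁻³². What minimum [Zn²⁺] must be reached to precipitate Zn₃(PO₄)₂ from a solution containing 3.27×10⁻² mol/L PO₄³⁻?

Precipitation begins when Q = Ksp.
Zn₃(PO₄)₂(s) ⇌ 3 Zn²⁺(aq) + 2 PO₄³⁻(aq)
Ksp = [Zn²⁺]^3[PO₄³⁻]^2 = [Zn²⁺]^3(3.27×10⁻²)^2
[Zn²⁺]^3 = 1.26×10⁻³² / (3.27×10⁻²)^2 = 1.18×10⁻²⁹
[Zn²⁺] = 2.28×10⁻¹⁰ mol/L

2.28×10⁻¹⁰ M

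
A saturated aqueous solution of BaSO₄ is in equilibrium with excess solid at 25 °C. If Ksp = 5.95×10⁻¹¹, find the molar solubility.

7.71×10⁻⁶ M

BaSO₄(s) ⇌ Ba²⁺(aq) + SO₄²⁻(aq)
If s mol/L of BaSO₄ dissolves, [Ba²⁺] = s and [SO₄²⁻] = s.
Ksp = [Ba²⁺][SO₄²⁻] = s · s = s^2
s^2 = 5.95×10⁻¹¹
s = 7.71×10⁻⁶ mol L⁻¹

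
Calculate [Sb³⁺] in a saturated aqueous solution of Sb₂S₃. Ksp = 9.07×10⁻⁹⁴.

Sb₂S₃(s) ⇌ 2 Sb³⁺(aq) + 3 S²⁻(aq)
If s mol/L of Sb₂S₃ dissolves, [Sb³⁺] = 2s and [S²⁻] = 3s.
Ksp = [Sb³⁺]^2[S²⁻]^3 = (2s)^2 · (3s)^3 = 108s^5 = 9.07×10⁻⁹⁴
s = 9.66×10⁻²⁰ M
[Sb³⁺] = 2s = 1.93×10⁻¹⁹ M

1.93×10⁻¹⁹ M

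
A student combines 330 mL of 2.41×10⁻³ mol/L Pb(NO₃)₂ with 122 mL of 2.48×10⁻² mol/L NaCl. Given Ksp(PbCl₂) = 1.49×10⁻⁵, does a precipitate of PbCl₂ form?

After mixing, V = 330 mL + 122 mL = 452 mL.
[Pb²⁺] = (2.41×10⁻³)(330)/452 = 1.76×10⁻³ mol/L
[Cl⁻] = (2.48×10⁻²)(122)/452 = 6.69×10⁻³ mol/L
Q = [Pb²⁺][Cl⁻]^2 = 7.88×10⁻⁸
Q = 7.88×10⁻⁸ < Ksp = 1.49×10⁻⁵, so the solution is unsaturated and no precipitate forms.

No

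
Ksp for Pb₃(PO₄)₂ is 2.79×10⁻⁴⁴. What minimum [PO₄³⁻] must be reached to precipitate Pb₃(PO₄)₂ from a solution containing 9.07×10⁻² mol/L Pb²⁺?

6.11×10⁻²¹ M

Precipitation begins when Q = Ksp.
Pb₃(PO₄)₂(s) ⇌ 3 Pb²⁺(aq) + 2 PO₄³⁻(aq)
Ksp = [Pb²⁺]^3[PO₄³⁻]^2 = [PO₄³⁻]^2(9.07×10⁻²)^3
[PO₄³⁻]^2 = 2.79×10⁻⁴⁴ / (9.07×10⁻²)^3 = 3.74×10⁻⁴¹
[PO₄³⁻] = 6.11×10⁻²¹ mol/L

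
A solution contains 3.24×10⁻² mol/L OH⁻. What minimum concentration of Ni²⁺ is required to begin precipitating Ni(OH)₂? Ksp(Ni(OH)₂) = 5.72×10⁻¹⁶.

5.45×10⁻¹³ M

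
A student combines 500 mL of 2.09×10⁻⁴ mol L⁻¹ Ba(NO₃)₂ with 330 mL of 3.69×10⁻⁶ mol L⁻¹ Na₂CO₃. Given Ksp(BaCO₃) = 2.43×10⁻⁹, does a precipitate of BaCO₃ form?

After mixing, V = 500 mL + 330 mL = 830 mL.
[Ba²⁺] = (2.09×10⁻⁴)(500)/830 = 1.26×10⁻⁴ mol L⁻¹
[CO₃²⁻] = (3.69×10⁻⁶)(330)/830 = 1.47×10⁻⁶ mol L⁻¹
Q = [Ba²⁺][CO₃²⁻] = 1.85×10⁻¹⁰
Q < Ksp (1.85×10⁻¹⁰ vs 2.43×10⁻⁹); the solution remains unsaturated and no precipitate forms.

No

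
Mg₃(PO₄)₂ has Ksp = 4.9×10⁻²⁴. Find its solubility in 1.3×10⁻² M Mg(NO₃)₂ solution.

7.5×10⁻¹⁰ M

Mg₃(PO₄)₂(s) ⇌ 3 Mg²⁺(aq) + 2 PO₄³⁻(aq)
Mg²⁺ is already present at 1.3×10⁻² M. If s mol/L of Mg₃(PO₄)₂ dissolves, [PO₄³⁻] = 2s while [Mg²⁺] ≈ 1.3×10⁻² M.
Ksp = [Mg²⁺]^3[PO₄³⁻]^2 = (1.3×10⁻²)^3(2s)^2
(2s)^2 = 4.9×10⁻²⁴ / (1.3×10⁻²)^3 = 2.2×10⁻¹⁸
s = 7.5×10⁻¹⁰ M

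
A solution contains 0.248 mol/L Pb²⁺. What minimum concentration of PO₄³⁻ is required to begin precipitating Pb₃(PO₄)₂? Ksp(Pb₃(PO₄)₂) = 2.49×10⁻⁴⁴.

1.28×10⁻²¹ M

The threshold for precipitation is Q = Ksp.
Pb₃(PO₄)₂(s) ⇌ 3 Pb²⁺(aq) + 2 PO₄³⁻(aq)
Ksp = [Pb²⁺]^3[PO₄³⁻]^2 = [PO₄³⁻]^2(0.248)^3
[PO₄³⁻]^2 = 2.49×10⁻⁴⁴ / (0.248)^3 = 1.63×10⁻⁴²
[PO₄³⁻] = 1.28×10⁻²¹ mol/L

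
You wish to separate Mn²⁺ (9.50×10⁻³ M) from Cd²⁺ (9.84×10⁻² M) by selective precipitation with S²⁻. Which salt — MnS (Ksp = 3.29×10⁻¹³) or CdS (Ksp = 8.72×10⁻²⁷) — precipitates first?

CdS

The threshold for precipitation is Q = Ksp.
For MnS: [S²⁻] = (Ksp/[Mn²⁺]) = 3.46×10⁻¹¹ M
For CdS: [S²⁻] = (Ksp/[Cd²⁺]) = 8.86×10⁻²⁶ M
The smaller threshold [S²⁻] is reached first, so CdS precipitates first.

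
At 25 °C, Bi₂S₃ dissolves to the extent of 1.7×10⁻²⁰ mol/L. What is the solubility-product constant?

Ksp = 1.5×10⁻⁹⁷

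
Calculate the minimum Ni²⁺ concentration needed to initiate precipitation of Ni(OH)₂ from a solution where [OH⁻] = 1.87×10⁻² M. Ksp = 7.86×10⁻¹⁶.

2.25×10⁻¹² M

Precipitation begins when Q = Ksp.
Ni(OH)₂(s) ⇌ Ni²⁺(aq) + 2 OH⁻(aq)
Ksp = [Ni²⁺][OH⁻]^2 = [Ni²⁺](1.87×10⁻²)^2
[Ni²⁺] = 7.86×10⁻¹⁶ / (1.87×10⁻²)^2 = 2.25×10⁻¹²
[Ni²⁺] = 2.25×10⁻¹² M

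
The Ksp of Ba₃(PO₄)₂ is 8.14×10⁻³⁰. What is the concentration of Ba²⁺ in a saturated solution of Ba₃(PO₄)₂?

1.79×10⁻⁶ M

Ba₃(PO₄)₂(s) ⇌ 3 Ba²⁺(aq) + 2 PO₄³⁻(aq)
Call the molar solubility s, so that [Ba²⁺] = 3s and [PO₄³⁻] = 2s.
Ksp = [Ba²⁺]^3[PO₄³⁻]^2 = (3s)^3 · (2s)^2 = 108s^5 = 8.14×10⁻³⁰
s = 5.96×10⁻⁷ mol L⁻¹
[Ba²⁺] = 3s = 1.79×10⁻⁶ mol L⁻¹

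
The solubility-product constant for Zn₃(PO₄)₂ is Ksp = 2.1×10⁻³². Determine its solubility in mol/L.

Zn₃(PO₄)₂(s) ⇌ 3 Zn²⁺(aq) + 2 PO₄³⁻(aq)
If s mol/L of Zn₃(PO₄)₂ dissolves, [Zn²⁺] = 3s and [PO₄³⁻] = 2s.
Ksp = [Zn²⁺]^3[PO₄³⁻]^2 = (3s)^3 · (2s)^2 = 108s^5
108s^5 = 2.1×10⁻³²  ⇒  s^5 = 1.9×10⁻³⁴
s = (1.9×10⁻³⁴)^(1/5) = 1.8×10⁻⁷ M

1.8×10⁻⁷ M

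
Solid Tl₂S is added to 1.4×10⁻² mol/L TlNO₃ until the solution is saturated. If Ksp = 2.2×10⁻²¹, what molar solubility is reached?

1.1×10⁻¹⁷ M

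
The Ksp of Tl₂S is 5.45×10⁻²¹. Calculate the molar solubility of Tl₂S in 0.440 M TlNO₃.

Tl₂S(s) ⇌ 2 Tl⁺(aq) + S²⁻(aq)
Tl⁺ is already present at 0.440 M. If s mol/L of Tl₂S dissolves, [S²⁻] = s while [Tl⁺] ≈ 0.440 M.
Ksp = [Tl⁺]^2[S²⁻] = (0.440)^2s
s = 5.45×10⁻²¹ / (0.440)^2 = 2.82×10⁻²⁰
s = 2.82×10⁻²⁰ M

2.82×10⁻²⁰ M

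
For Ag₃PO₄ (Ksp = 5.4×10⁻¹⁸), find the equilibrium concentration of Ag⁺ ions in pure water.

6.3×10⁻⁵ M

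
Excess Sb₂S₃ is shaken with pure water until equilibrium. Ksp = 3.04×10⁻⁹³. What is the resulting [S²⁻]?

3.69×10⁻¹⁹ M

Sb₂S₃(s) ⇌ 2 Sb³⁺(aq) + 3 S²⁻(aq)
If s mol/L of Sb₂S₃ dissolves, [Sb³⁺] = 2s and [S²⁻] = 3s.
Ksp = [Sb³⁺]^2[S²⁻]^3 = (2s)^2 · (3s)^3 = 108s^5 = 3.04×10⁻⁹³
s = 1.23×10⁻¹⁹ mol L⁻¹
[S²⁻] = 3s = 3.69×10⁻¹⁹ mol L⁻¹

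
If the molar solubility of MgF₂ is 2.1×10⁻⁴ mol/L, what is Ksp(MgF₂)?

Ksp = 3.7×10⁻¹¹

MgF₂(s) ⇌ Mg²⁺(aq) + 2 F⁻(aq)
With molar solubility s: [Mg²⁺] = s, [F⁻] = 2s.
Ksp = [Mg²⁺][F⁻]^2 = s · (2s)^2 = 4s^3
Ksp = 4 × (2.1×10⁻⁴)^3 = 3.7×10⁻¹¹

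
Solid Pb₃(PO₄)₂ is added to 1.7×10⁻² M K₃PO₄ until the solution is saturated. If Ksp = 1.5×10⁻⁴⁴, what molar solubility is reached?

1.2×10⁻¹⁴ M

Pb₃(PO₄)₂(s) ⇌ 3 Pb²⁺(aq) + 2 PO₄³⁻(aq)
PO₄³⁻ is already present at 1.7×10⁻² M. If s mol/L of Pb₃(PO₄)₂ dissolves, [Pb²⁺] = 3s while [PO₄³⁻] ≈ 1.7×10⁻² M.
Ksp = [Pb²⁺]^3[PO₄³⁻]^2 = (3s)^3(1.7×10⁻²)^2
(3s)^3 = 1.5×10⁻⁴⁴ / (1.7×10⁻²)^2 = 5.2×10⁻⁴¹
s = 1.2×10⁻¹⁴ M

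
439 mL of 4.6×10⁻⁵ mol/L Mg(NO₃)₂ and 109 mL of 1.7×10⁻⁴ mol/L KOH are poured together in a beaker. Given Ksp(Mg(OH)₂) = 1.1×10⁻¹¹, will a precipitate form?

No

The combined volume is 548 mL.
[Mg²⁺] = (4.6×10⁻⁵)(439)/548 = 3.7×10⁻⁵ mol/L
[OH⁻] = (1.7×10⁻⁴)(109)/548 = 3.4×10⁻⁵ mol/L
Q = [Mg²⁺][OH⁻]^2 = 4.2×10⁻¹⁴
Q < Ksp (4.2×10⁻¹⁴ vs 1.1×10⁻¹¹); the solution remains unsaturated and no precipitate forms.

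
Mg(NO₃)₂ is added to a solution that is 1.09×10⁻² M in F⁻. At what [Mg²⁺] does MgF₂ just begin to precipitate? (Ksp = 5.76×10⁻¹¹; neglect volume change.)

Precipitation begins when Q = Ksp.
MgF₂(s) ⇌ Mg²⁺(aq) + 2 F⁻(aq)
Ksp = [Mg²⁺][F⁻]^2 = [Mg²⁺](1.09×10⁻²)^2
[Mg²⁺] = 5.76×10⁻¹¹ / (1.09×10⁻²)^2 = 4.85×10⁻⁷
[Mg²⁺] = 4.85×10⁻⁷ M

4.85×10⁻⁷ M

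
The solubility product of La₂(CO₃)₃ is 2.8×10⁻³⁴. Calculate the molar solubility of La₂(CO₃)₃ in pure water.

La₂(CO₃)₃(s) ⇌ 2 La³⁺(aq) + 3 CO₃²⁻(aq)
For each mole of La₂(CO₃)₃ that dissolves per liter, [La³⁺] = 2s and [CO₃²⁻] = 3s; let s denote this solubility.
Ksp = [La³⁺]^2[CO₃²⁻]^3 = (2s)^2 · (3s)^3 = 108s^5
108s^5 = 2.8×10⁻³⁴  ⇒  s^5 = 2.6×10⁻³⁶
s = 7.6×10⁻⁸ mol/L

7.6×10⁻⁸ M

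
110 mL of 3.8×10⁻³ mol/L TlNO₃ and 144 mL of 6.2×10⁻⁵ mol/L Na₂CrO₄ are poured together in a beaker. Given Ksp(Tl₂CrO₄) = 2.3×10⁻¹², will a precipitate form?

Yes

The combined volume is 254 mL.
[Tl⁺] = (3.8×10⁻³)(110)/254 = 1.6×10⁻³ mol/L
[CrO₄²⁻] = (6.2×10⁻⁵)(144)/254 = 3.5×10⁻⁵ mol/L
Q = [Tl⁺]^2[CrO₄²⁻] = 9.5×10⁻¹¹
Q = 9.5×10⁻¹¹ > Ksp = 2.3×10⁻¹², so the solution is supersaturated and Tl₂CrO₄ precipitates.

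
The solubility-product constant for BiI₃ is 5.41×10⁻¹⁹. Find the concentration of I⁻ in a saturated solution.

BiI₃(s) ⇌ Bi³⁺(aq) + 3 I⁻(aq)
With molar solubility s: [Bi³⁺] = s, [I⁻] = 3s.
Ksp = [Bi³⁺][I⁻]^3 = s · (3s)^3 = 27s^4 = 5.41×10⁻¹⁹
s = 1.19×10⁻⁵ mol/L
[I⁻] = 3s = 3.57×10⁻⁵ mol/L

3.57×10⁻⁵ M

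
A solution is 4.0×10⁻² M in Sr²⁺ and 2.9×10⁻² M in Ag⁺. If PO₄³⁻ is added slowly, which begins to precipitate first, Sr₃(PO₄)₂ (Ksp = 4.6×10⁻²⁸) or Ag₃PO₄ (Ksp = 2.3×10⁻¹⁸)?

Ag₃PO₄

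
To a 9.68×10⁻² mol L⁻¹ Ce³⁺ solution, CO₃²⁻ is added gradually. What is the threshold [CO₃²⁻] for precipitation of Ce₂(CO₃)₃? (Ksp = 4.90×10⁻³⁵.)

The threshold for precipitation is Q = Ksp.
Ce₂(CO₃)₃(s) ⇌ 2 Ce³⁺(aq) + 3 CO₃²⁻(aq)
Ksp = [Ce³⁺]^2[CO₃²⁻]^3 = [CO₃²⁻]^3(9.68×10⁻²)^2
[CO₃²⁻]^3 = 4.90×10⁻³⁵ / (9.68×10⁻²)^2 = 5.23×10⁻³³
[CO₃²⁻] = 1.74×10⁻¹¹ mol L⁻¹

1.74×10⁻¹¹ M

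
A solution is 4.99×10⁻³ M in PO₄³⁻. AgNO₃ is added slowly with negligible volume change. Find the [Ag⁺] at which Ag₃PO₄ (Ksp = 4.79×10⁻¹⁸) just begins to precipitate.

Precipitation begins when Q = Ksp.
Ag₃PO₄(s) ⇌ 3 Ag⁺(aq) + PO₄³⁻(aq)
Ksp = [Ag⁺]^3[PO₄³⁻] = [Ag⁺]^3(4.99×10⁻³)
[Ag⁺]^3 = 4.79×10⁻¹⁸ / (4.99×10⁻³) = 9.60×10⁻¹⁶
[Ag⁺] = 9.86×10⁻⁶ M

9.86×10⁻⁶ M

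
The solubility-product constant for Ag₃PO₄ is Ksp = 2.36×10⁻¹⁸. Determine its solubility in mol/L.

1.72×10⁻⁵ M

Ag₃PO₄(s) ⇌ 3 Ag⁺(aq) + PO₄³⁻(aq)
Call the molar solubility s, so that [Ag⁺] = 3s and [PO₄³⁻] = s.
Ksp = [Ag⁺]^3[PO₄³⁻] = (3s)^3 · s = 27s^4
27s^4 = 2.36×10⁻¹⁸  ⇒  s^4 = 8.74×10⁻²⁰
s = (8.74×10⁻²⁰)^(1/4) = 1.72×10⁻⁵ M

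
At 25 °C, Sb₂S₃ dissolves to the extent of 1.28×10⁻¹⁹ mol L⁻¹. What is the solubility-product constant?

Ksp = 3.71×10⁻⁹³

Sb₂S₃(s) ⇌ 2 Sb³⁺(aq) + 3 S²⁻(aq)
If s mol/L of Sb₂S₃ dissolves, [Sb³⁺] = 2s and [S²⁻] = 3s.
Ksp = [Sb³⁺]^2[S²⁻]^3 = (2s)^2 · (3s)^3 = 108s^5
Ksp = 108 × (1.28×10⁻¹⁹)^5 = 3.71×10⁻⁹³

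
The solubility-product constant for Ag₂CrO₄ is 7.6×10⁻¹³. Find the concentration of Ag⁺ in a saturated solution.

1.1×10⁻⁴ M

Ag₂CrO₄(s) ⇌ 2 Ag⁺(aq) + CrO₄²⁻(aq)
Call the molar solubility s, so that [Ag⁺] = 2s and [CrO₄²⁻] = s.
Ksp = [Ag⁺]^2[CrO₄²⁻] = (2s)^2 · s = 4s^3 = 7.6×10⁻¹³
s = 5.7×10⁻⁵ M
[Ag⁺] = 2s = 1.1×10⁻⁴ M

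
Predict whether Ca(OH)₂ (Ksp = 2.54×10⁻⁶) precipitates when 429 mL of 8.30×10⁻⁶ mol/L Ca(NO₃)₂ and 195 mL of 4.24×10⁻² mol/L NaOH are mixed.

No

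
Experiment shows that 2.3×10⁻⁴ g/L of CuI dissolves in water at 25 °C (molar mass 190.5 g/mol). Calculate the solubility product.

Convert to molarity: s = 2.3×10⁻⁴ / 190.5 = 1.207×10⁻⁶ mol/L
CuI(s) ⇌ Cu⁺(aq) + I⁻(aq)
Let s be the molar solubility. Then [Cu⁺] = s and [I⁻] = s.
Ksp = [Cu⁺][I⁻] = s · s = s^2
Ksp = (1.207×10⁻⁶)^2 = 1.5×10⁻¹²

Ksp = 1.5×10⁻¹²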